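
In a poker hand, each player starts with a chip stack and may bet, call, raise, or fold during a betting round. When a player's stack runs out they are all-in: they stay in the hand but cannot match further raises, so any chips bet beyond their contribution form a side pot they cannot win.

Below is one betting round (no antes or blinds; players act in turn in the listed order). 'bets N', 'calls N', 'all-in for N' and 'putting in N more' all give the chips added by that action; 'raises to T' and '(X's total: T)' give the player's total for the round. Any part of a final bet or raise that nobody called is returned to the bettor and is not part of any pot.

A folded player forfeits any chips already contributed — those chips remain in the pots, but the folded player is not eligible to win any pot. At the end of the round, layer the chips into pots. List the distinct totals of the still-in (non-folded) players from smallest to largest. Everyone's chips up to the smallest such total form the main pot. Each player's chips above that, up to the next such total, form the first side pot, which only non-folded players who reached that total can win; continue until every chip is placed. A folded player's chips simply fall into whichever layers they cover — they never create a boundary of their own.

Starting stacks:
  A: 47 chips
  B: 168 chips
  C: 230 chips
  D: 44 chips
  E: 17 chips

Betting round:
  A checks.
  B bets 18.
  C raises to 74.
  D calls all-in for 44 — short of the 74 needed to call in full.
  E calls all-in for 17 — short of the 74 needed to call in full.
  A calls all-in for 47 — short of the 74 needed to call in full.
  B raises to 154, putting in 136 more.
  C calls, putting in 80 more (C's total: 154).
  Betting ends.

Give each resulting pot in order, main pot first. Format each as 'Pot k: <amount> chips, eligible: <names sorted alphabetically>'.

Contributions: A=47, B=154, C=154, D=44, E=17
Pot levels (distinct totals of non-folded players): 17, 44, 47, 154
Layer 1-17: 17 each from A, B, C, D, E = 17*5 = 85 chips; eligible A, B, C, D, E
Layer 18-44: 27 each from A, B, C, D = 27*4 = 108 chips; eligible A, B, C, D
Layer 45-47: 3 each from A, B, C = 3*3 = 9 chips; eligible A, B, C
Layer 48-154: 107 each from B, C = 107*2 = 214 chips; eligible B, C

Pot 1: 85 chips, eligible: A, B, C, D, E
Pot 2: 108 chips, eligible: A, B, C, D
Pot 3: 9 chips, eligible: A, B, C
Pot 4: 214 chips, eligible: B, C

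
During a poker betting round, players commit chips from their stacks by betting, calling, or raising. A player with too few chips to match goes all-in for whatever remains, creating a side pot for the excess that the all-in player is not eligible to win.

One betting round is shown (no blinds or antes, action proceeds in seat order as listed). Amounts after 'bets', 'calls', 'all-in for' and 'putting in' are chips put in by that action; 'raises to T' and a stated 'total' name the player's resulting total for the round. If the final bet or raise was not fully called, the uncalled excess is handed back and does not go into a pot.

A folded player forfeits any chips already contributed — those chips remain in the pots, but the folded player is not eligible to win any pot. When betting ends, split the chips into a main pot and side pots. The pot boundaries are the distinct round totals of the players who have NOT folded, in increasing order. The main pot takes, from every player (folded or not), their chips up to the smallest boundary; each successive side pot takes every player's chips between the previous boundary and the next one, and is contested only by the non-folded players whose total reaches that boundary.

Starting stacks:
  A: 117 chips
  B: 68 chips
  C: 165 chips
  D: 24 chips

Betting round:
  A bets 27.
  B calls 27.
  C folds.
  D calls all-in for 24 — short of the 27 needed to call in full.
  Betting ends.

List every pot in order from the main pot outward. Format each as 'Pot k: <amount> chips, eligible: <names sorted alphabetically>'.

Pot 1: 72 chips, eligible: A, B, D
Pot 2: 6 chips, eligible: A, B

Derivation:
Contributions: A=27, B=27, D=24
Folded: C
Pot levels (distinct totals of non-folded players): 24, 27
Layer 1-24: 24 each from A, B, D = 24*3 = 72 chips; eligible A, B, D
Layer 25-27: 3 each from A, B = 3*2 = 6 chips; eligible A, B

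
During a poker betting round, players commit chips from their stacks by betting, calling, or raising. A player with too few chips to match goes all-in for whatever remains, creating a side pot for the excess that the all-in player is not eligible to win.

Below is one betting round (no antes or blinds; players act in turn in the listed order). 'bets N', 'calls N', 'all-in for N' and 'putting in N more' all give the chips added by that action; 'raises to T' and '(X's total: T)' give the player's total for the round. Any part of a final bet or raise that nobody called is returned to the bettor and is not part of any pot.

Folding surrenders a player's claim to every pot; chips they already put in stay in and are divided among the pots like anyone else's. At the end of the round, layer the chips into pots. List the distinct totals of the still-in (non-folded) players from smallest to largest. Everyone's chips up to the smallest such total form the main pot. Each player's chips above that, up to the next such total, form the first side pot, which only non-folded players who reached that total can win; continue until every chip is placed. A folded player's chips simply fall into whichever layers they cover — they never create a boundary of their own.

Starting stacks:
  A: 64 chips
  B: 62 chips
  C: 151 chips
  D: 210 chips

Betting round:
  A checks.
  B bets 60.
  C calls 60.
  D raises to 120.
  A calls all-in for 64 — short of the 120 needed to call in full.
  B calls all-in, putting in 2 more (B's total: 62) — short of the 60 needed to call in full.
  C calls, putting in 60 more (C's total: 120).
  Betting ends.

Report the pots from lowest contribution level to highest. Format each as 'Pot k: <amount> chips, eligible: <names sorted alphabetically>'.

Contributions: A=64, B=62, C=120, D=120
Pot levels (distinct totals of non-folded players): 62, 64, 120
Layer 1-62: 62 each from A, B, C, D = 62*4 = 248 chips; eligible A, B, C, D
Layer 63-64: 2 each from A, C, D = 2*3 = 6 chips; eligible A, C, D
Layer 65-120: 56 each from C, D = 56*2 = 112 chips; eligible C, D

Pot 1: 248 chips, eligible: A, B, C, D
Pot 2: 6 chips, eligible: A, C, D
Pot 3: 112 chips, eligible: C, D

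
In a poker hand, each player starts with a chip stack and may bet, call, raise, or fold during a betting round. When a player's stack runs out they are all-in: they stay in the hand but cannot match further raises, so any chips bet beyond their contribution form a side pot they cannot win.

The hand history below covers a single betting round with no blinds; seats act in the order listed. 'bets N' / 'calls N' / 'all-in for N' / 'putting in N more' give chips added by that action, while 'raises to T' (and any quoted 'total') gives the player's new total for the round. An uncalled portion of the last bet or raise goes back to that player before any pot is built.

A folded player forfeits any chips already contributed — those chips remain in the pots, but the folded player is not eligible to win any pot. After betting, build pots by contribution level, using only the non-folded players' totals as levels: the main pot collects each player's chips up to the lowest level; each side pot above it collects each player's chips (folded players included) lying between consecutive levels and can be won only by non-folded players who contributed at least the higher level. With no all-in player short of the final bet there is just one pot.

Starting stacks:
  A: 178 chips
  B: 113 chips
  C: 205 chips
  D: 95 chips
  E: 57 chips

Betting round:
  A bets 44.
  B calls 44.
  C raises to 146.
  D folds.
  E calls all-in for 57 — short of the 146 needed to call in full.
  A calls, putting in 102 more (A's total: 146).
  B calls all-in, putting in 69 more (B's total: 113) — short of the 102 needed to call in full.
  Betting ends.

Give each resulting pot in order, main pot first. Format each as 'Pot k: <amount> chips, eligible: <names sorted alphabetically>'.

Pot 1: 228 chips, eligible: A, B, C, E
Pot 2: 168 chips, eligible: A, B, C
Pot 3: 66 chips, eligible: A, C

Derivation:
Contributions: A=146, B=113, C=146, E=57
Folded: D
Pot levels (distinct totals of non-folded players): 57, 113, 146
Layer 1-57: 57 each from A, B, C, E = 57*4 = 228 chips; eligible A, B, C, E
Layer 58-113: 56 each from A, B, C = 56*3 = 168 chips; eligible A, B, C
Layer 114-146: 33 each from A, C = 33*2 = 66 chips; eligible A, C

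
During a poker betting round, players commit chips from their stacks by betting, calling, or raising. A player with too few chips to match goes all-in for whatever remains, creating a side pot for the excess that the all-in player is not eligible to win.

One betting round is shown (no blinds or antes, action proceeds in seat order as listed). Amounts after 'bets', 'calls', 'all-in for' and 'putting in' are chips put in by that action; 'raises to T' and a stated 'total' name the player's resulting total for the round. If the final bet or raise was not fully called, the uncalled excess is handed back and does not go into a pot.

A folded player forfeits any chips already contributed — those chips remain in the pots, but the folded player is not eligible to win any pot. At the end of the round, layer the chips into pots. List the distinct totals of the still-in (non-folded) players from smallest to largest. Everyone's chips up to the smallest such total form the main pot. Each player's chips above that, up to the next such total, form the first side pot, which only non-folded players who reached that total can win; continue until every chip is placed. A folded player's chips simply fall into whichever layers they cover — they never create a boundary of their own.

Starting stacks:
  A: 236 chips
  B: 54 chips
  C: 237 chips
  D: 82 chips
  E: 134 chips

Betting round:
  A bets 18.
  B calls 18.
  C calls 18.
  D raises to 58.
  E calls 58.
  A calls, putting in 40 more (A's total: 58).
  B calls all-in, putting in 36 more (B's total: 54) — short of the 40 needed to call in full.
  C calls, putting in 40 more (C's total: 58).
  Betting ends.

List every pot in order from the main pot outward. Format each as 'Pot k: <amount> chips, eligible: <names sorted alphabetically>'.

Contributions: A=58, B=54, C=58, D=58, E=58
Pot levels (distinct totals of non-folded players): 54, 58
Layer 1-54: 54 each from A, B, C, D, E = 54*5 = 270 chips; eligible A, B, C, D, E
Layer 55-58: 4 each from A, C, D, E = 4*4 = 16 chips; eligible A, C, D, E

Pot 1: 270 chips, eligible: A, B, C, D, E
Pot 2: 16 chips, eligible: A, C, D, E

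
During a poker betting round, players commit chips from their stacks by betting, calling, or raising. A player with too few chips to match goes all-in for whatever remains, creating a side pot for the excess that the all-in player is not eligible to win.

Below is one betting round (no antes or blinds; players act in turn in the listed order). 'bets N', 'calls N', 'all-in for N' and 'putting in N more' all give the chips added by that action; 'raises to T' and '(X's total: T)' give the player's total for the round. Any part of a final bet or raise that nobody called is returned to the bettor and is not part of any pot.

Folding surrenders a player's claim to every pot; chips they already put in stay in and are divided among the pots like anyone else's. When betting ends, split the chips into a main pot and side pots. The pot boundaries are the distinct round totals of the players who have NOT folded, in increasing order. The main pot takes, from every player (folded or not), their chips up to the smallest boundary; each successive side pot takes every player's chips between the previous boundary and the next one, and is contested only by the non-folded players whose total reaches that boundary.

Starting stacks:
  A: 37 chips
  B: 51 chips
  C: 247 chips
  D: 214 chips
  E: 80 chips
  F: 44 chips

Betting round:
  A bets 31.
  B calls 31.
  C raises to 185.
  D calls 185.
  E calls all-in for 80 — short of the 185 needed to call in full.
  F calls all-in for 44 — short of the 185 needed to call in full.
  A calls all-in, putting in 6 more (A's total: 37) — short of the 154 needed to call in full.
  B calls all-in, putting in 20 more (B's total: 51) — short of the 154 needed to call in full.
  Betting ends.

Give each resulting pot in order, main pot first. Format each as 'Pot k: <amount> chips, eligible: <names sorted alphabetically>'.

Pot 1: 222 chips, eligible: A, B, C, D, E, F
Pot 2: 35 chips, eligible: B, C, D, E, F
Pot 3: 28 chips, eligible: B, C, D, E
Pot 4: 87 chips, eligible: C, D, E
Pot 5: 210 chips, eligible: C, D

Derivation:
Contributions: A=37, B=51, C=185, D=185, E=80, F=44
Pot levels (distinct totals of non-folded players): 37, 44, 51, 80, 185
Layer 1-37: 37 each from A, B, C, D, E, F = 37*6 = 222 chips; eligible A, B, C, D, E, F
Layer 38-44: 7 each from B, C, D, E, F = 7*5 = 35 chips; eligible B, C, D, E, F
Layer 45-51: 7 each from B, C, D, E = 7*4 = 28 chips; eligible B, C, D, E
Layer 52-80: 29 each from C, D, E = 29*3 = 87 chips; eligible C, D, E
Layer 81-185: 105 each from C, D = 105*2 = 210 chips; eligible C, D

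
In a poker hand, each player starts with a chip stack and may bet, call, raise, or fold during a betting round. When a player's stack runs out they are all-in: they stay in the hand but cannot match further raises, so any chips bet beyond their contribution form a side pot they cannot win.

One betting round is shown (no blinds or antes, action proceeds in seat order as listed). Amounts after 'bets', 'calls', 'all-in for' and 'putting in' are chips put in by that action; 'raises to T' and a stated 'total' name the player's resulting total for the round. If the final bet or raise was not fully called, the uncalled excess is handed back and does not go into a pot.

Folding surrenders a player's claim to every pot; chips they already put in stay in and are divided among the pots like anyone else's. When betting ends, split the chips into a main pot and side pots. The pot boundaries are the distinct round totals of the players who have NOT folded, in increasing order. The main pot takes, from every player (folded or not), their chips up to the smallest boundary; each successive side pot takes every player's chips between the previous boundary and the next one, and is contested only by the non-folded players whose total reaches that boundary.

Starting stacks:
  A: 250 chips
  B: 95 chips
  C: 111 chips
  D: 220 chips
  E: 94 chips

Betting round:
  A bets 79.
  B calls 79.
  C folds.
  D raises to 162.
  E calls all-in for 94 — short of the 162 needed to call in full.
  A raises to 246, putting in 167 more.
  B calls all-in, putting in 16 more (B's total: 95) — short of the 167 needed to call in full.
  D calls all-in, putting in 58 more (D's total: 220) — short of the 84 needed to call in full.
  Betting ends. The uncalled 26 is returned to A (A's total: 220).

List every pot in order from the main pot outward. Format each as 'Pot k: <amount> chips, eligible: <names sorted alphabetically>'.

Contributions (after 26 returned to A): A=220, B=95, D=220, E=94
Folded: C
Pot levels (distinct totals of non-folded players): 94, 95, 220
Layer 1-94: 94 each from A, B, D, E = 94*4 = 376 chips; eligible A, B, D, E
Layer 95-95: 1 each from A, B, D = 1*3 = 3 chips; eligible A, B, D
Layer 96-220: 125 each from A, D = 125*2 = 250 chips; eligible A, D

Pot 1: 376 chips, eligible: A, B, D, E
Pot 2: 3 chips, eligible: A, B, D
Pot 3: 250 chips, eligible: A, D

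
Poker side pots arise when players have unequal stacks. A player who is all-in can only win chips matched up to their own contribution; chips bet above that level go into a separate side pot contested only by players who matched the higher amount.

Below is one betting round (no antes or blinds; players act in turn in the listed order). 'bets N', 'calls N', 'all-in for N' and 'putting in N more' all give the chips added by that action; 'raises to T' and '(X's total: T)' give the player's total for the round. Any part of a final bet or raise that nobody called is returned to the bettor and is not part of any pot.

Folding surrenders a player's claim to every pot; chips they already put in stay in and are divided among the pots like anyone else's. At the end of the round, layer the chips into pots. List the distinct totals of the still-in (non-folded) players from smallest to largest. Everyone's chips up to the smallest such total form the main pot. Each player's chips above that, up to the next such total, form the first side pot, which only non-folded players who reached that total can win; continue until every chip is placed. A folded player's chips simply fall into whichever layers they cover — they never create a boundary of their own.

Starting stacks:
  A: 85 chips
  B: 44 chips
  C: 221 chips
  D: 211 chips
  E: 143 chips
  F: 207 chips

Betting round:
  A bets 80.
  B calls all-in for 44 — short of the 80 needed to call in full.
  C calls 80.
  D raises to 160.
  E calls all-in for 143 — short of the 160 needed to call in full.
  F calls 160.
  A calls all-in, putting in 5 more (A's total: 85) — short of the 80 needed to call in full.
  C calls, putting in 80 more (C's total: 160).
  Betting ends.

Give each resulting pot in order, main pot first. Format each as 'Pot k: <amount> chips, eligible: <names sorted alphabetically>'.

Pot 1: 264 chips, eligible: A, B, C, D, E, F
Pot 2: 205 chips, eligible: A, C, D, E, F
Pot 3: 232 chips, eligible: C, D, E, F
Pot 4: 51 chips, eligible: C, D, F

Derivation:
Contributions: A=85, B=44, C=160, D=160, E=143, F=160
Pot levels (distinct totals of non-folded players): 44, 85, 143, 160
Layer 1-44: 44 each from A, B, C, D, E, F = 44*6 = 264 chips; eligible A, B, C, D, E, F
Layer 45-85: 41 each from A, C, D, E, F = 41*5 = 205 chips; eligible A, C, D, E, F
Layer 86-143: 58 each from C, D, E, F = 58*4 = 232 chips; eligible C, D, E, F
Layer 144-160: 17 each from C, D, F = 17*3 = 51 chips; eligible C, D, F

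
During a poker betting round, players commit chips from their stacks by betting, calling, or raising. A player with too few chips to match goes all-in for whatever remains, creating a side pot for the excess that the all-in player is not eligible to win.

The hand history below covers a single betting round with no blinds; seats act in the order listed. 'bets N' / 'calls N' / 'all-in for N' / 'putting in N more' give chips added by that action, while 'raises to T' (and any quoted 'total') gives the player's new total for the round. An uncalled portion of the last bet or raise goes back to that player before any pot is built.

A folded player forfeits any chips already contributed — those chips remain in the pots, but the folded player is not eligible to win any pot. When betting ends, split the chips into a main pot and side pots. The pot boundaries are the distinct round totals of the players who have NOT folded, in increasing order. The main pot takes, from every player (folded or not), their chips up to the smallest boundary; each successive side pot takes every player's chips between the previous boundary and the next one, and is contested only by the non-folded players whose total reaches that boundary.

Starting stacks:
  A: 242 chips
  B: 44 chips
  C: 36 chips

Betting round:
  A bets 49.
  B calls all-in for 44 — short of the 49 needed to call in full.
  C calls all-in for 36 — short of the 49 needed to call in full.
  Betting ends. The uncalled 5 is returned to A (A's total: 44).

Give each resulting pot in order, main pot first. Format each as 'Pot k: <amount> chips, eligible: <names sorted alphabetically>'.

Contributions (after 5 returned to A): A=44, B=44, C=36
Pot levels (distinct totals of non-folded players): 36, 44
Layer 1-36: 36 each from A, B, C = 36*3 = 108 chips; eligible A, B, C
Layer 37-44: 8 each from A, B = 8*2 = 16 chips; eligible A, B

Pot 1: 108 chips, eligible: A, B, C
Pot 2: 16 chips, eligible: A, B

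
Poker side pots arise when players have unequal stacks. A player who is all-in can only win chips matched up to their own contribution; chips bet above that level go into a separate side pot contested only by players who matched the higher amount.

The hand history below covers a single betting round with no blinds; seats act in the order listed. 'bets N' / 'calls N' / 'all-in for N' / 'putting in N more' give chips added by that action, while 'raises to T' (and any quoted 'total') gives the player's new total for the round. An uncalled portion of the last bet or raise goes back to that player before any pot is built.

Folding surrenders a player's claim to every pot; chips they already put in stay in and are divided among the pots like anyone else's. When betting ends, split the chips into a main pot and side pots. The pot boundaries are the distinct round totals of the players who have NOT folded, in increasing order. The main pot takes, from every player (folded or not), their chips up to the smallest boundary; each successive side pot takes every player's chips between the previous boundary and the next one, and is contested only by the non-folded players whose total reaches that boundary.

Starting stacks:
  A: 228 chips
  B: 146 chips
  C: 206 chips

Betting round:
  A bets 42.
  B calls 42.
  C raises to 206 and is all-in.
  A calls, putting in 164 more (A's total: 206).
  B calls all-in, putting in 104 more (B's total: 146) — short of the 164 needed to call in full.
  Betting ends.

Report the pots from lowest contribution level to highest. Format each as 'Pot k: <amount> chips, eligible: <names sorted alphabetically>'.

Pot 1: 438 chips, eligible: A, B, C
Pot 2: 120 chips, eligible: A, C

Derivation:
Contributions: A=206, B=146, C=206
Pot levels (distinct totals of non-folded players): 146, 206
Layer 1-146: 146 each from A, B, C = 146*3 = 438 chips; eligible A, B, C
Layer 147-206: 60 each from A, C = 60*2 = 120 chips; eligible A, C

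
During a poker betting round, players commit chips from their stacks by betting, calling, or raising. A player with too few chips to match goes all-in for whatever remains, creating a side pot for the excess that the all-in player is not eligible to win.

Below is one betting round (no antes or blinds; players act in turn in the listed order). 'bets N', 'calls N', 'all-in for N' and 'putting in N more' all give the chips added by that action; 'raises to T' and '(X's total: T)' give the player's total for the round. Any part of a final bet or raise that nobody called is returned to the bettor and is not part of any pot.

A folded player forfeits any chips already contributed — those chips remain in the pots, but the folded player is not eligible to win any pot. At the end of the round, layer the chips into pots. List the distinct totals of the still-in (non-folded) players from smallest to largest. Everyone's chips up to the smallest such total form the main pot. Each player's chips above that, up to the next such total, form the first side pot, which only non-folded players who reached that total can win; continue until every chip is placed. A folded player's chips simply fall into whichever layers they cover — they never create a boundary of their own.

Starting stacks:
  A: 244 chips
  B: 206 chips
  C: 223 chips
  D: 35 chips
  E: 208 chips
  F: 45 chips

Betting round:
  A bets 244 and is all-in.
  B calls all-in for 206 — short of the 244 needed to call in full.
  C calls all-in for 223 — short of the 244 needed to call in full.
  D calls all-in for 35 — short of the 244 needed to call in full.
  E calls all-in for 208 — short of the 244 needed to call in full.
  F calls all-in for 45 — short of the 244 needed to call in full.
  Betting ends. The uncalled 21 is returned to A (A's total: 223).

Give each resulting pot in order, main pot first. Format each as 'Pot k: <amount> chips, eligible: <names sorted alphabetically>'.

Contributions (after 21 returned to A): A=223, B=206, C=223, D=35, E=208, F=45
Pot levels (distinct totals of non-folded players): 35, 45, 206, 208, 223
Layer 1-35: 35 each from A, B, C, D, E, F = 35*6 = 210 chips; eligible A, B, C, D, E, F
Layer 36-45: 10 each from A, B, C, E, F = 10*5 = 50 chips; eligible A, B, C, E, F
Layer 46-206: 161 each from A, B, C, E = 161*4 = 644 chips; eligible A, B, C, E
Layer 207-208: 2 each from A, C, E = 2*3 = 6 chips; eligible A, C, E
Layer 209-223: 15 each from A, C = 15*2 = 30 chips; eligible A, C

Pot 1: 210 chips, eligible: A, B, C, D, E, F
Pot 2: 50 chips, eligible: A, B, C, E, F
Pot 3: 644 chips, eligible: A, B, C, E
Pot 4: 6 chips, eligible: A, C, E
Pot 5: 30 chips, eligible: A, C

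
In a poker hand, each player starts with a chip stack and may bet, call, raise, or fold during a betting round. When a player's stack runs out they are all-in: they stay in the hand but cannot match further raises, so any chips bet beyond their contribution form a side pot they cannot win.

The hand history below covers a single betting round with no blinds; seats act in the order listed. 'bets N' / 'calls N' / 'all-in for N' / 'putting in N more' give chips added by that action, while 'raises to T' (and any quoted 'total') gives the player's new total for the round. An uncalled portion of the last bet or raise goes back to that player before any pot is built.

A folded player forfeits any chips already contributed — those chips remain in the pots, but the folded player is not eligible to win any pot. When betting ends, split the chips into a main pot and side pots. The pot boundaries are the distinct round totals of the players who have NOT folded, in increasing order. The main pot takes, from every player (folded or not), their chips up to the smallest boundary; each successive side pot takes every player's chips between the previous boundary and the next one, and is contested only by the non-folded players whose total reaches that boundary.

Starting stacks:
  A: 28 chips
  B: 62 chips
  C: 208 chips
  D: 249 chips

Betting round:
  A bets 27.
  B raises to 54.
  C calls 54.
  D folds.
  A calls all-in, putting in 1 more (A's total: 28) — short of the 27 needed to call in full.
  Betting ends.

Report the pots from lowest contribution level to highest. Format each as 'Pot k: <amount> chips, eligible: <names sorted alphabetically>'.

Contributions: A=28, B=54, C=54
Folded: D
Pot levels (distinct totals of non-folded players): 28, 54
Layer 1-28: 28 each from A, B, C = 28*3 = 84 chips; eligible A, B, C
Layer 29-54: 26 each from B, C = 26*2 = 52 chips; eligible B, C

Pot 1: 84 chips, eligible: A, B, C
Pot 2: 52 chips, eligible: B, C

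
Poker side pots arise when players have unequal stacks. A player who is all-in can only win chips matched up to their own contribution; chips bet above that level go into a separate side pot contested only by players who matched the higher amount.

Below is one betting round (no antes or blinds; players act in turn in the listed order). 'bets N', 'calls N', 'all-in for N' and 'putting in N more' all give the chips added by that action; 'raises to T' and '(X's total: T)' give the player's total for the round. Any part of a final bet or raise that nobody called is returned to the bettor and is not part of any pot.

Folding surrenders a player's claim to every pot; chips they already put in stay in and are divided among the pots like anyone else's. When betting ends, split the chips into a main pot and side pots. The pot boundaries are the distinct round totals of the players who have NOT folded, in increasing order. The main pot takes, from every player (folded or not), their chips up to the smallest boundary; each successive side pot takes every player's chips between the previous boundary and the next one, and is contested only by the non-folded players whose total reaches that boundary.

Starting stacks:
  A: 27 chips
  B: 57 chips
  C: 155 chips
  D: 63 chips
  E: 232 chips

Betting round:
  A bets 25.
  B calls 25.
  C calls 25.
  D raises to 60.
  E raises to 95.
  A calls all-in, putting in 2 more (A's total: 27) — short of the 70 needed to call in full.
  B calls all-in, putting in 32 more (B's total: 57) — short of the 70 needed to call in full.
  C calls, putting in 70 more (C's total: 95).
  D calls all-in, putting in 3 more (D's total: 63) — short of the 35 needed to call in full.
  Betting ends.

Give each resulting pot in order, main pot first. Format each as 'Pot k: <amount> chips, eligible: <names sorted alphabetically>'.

Contributions: A=27, B=57, C=95, D=63, E=95
Pot levels (distinct totals of non-folded players): 27, 57, 63, 95
Layer 1-27: 27 each from A, B, C, D, E = 27*5 = 135 chips; eligible A, B, C, D, E
Layer 28-57: 30 each from B, C, D, E = 30*4 = 120 chips; eligible B, C, D, E
Layer 58-63: 6 each from C, D, E = 6*3 = 18 chips; eligible C, D, E
Layer 64-95: 32 each from C, E = 32*2 = 64 chips; eligible C, E

Pot 1: 135 chips, eligible: A, B, C, D, E
Pot 2: 120 chips, eligible: B, C, D, E
Pot 3: 18 chips, eligible: C, D, E
Pot 4: 64 chips, eligible: C, E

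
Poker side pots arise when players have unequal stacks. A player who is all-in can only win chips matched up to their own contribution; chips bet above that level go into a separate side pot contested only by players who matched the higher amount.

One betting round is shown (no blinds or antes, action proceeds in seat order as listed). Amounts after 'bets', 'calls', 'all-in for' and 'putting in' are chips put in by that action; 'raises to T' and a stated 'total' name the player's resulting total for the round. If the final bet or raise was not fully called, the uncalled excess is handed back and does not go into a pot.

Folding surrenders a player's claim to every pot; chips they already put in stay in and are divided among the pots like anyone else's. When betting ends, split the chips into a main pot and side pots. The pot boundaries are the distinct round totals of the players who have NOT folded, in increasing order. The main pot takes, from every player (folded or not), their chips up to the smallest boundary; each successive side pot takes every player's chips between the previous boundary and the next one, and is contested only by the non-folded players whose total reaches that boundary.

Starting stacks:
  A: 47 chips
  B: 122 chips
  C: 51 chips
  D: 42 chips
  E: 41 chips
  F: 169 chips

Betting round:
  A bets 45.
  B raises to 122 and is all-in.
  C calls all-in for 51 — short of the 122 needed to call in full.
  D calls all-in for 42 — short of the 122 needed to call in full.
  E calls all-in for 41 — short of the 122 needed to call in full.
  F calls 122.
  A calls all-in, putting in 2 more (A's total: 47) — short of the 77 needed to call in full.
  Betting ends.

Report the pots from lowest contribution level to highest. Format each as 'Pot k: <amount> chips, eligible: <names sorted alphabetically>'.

Pot 1: 246 chips, eligible: A, B, C, D, E, F
Pot 2: 5 chips, eligible: A, B, C, D, F
Pot 3: 20 chips, eligible: A, B, C, F
Pot 4: 12 chips, eligible: B, C, F
Pot 5: 142 chips, eligible: B, F

Derivation:
Contributions: A=47, B=122, C=51, D=42, E=41, F=122
Pot levels (distinct totals of non-folded players): 41, 42, 47, 51, 122
Layer 1-41: 41 each from A, B, C, D, E, F = 41*6 = 246 chips; eligible A, B, C, D, E, F
Layer 42-42: 1 each from A, B, C, D, F = 1*5 = 5 chips; eligible A, B, C, D, F
Layer 43-47: 5 each from A, B, C, F = 5*4 = 20 chips; eligible A, B, C, F
Layer 48-51: 4 each from B, C, F = 4*3 = 12 chips; eligible B, C, F
Layer 52-122: 71 each from B, F = 71*2 = 142 chips; eligible B, F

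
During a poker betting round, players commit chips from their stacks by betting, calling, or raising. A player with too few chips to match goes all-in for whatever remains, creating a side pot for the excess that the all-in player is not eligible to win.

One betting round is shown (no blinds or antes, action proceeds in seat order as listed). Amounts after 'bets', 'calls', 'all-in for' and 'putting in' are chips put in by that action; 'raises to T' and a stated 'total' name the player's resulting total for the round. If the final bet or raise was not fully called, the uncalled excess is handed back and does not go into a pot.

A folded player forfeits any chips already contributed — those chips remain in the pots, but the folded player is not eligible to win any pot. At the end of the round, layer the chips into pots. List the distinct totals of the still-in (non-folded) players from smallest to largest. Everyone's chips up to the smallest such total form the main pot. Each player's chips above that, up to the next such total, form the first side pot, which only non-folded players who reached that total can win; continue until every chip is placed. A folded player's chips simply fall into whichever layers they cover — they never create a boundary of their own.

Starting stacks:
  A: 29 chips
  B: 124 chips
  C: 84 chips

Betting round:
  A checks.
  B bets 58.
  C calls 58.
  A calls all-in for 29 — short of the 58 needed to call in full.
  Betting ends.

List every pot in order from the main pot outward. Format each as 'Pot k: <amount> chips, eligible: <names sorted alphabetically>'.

Contributions: A=29, B=58, C=58
Pot levels (distinct totals of non-folded players): 29, 58
Layer 1-29: 29 each from A, B, C = 29*3 = 87 chips; eligible A, B, C
Layer 30-58: 29 each from B, C = 29*2 = 58 chips; eligible B, C

Pot 1: 87 chips, eligible: A, B, C
Pot 2: 58 chips, eligible: B, C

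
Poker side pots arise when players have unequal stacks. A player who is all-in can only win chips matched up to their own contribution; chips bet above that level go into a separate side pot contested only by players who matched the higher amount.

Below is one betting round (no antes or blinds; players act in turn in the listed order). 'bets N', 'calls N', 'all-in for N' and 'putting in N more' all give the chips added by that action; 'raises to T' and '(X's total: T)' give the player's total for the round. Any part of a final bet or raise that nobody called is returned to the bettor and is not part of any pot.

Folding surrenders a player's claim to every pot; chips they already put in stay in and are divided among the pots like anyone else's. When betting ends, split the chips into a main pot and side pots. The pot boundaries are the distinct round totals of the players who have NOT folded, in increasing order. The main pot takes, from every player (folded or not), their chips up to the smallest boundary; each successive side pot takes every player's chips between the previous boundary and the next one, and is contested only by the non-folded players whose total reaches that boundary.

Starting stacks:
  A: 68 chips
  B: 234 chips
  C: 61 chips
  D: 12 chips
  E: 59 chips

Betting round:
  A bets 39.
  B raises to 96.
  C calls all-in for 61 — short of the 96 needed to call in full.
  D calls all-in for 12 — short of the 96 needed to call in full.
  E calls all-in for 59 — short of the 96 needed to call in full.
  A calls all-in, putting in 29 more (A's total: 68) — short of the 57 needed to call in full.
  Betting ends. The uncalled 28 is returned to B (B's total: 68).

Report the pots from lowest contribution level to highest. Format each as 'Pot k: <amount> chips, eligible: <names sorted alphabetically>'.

Pot 1: 60 chips, eligible: A, B, C, D, E
Pot 2: 188 chips, eligible: A, B, C, E
Pot 3: 6 chips, eligible: A, B, C
Pot 4: 14 chips, eligible: A, B

Derivation:
Contributions (after 28 returned to B): A=68, B=68, C=61, D=12, E=59
Pot levels (distinct totals of non-folded players): 12, 59, 61, 68
Layer 1-12: 12 each from A, B, C, D, E = 12*5 = 60 chips; eligible A, B, C, D, E
Layer 13-59: 47 each from A, B, C, E = 47*4 = 188 chips; eligible A, B, C, E
Layer 60-61: 2 each from A, B, C = 2*3 = 6 chips; eligible A, B, C
Layer 62-68: 7 each from A, B = 7*2 = 14 chips; eligible A, B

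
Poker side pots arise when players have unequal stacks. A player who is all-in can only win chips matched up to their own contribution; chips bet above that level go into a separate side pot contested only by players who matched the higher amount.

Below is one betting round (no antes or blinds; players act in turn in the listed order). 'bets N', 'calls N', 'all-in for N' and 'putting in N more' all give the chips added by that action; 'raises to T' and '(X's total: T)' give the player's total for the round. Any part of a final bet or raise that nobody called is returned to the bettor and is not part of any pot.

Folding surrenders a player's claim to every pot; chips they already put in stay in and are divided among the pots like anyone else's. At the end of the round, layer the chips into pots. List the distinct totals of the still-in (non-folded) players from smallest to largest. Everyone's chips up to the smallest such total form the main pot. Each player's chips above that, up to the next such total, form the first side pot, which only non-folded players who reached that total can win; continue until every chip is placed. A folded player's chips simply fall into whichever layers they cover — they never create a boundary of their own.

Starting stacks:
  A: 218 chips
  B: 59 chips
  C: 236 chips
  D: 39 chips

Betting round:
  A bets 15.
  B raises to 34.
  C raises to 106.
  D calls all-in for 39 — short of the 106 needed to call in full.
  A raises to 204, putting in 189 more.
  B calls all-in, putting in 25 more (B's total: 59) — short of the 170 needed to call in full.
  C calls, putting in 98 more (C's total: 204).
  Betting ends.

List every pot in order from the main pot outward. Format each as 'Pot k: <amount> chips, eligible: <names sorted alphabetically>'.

Contributions: A=204, B=59, C=204, D=39
Pot levels (distinct totals of non-folded players): 39, 59, 204
Layer 1-39: 39 each from A, B, C, D = 39*4 = 156 chips; eligible A, B, C, D
Layer 40-59: 20 each from A, B, C = 20*3 = 60 chips; eligible A, B, C
Layer 60-204: 145 each from A, C = 145*2 = 290 chips; eligible A, C

Pot 1: 156 chips, eligible: A, B, C, D
Pot 2: 60 chips, eligible: A, B, C
Pot 3: 290 chips, eligible: A, C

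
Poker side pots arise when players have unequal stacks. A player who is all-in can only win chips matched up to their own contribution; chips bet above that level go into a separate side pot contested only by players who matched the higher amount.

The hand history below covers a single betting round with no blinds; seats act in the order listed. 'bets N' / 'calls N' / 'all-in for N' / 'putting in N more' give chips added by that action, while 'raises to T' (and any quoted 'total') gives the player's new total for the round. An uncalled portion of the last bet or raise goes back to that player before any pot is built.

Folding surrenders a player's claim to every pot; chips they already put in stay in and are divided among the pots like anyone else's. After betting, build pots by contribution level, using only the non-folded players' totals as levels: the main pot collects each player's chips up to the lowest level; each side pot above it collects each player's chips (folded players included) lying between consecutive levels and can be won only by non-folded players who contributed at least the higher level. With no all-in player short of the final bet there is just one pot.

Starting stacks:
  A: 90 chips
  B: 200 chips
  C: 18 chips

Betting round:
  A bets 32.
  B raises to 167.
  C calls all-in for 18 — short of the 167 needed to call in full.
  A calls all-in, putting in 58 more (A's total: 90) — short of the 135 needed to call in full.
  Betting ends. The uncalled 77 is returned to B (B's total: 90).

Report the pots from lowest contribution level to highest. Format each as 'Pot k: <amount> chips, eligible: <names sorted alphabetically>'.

Contributions (after 77 returned to B): A=90, B=90, C=18
Pot levels (distinct totals of non-folded players): 18, 90
Layer 1-18: 18 each from A, B, C = 18*3 = 54 chips; eligible A, B, C
Layer 19-90: 72 each from A, B = 72*2 = 144 chips; eligible A, B

Pot 1: 54 chips, eligible: A, B, C
Pot 2: 144 chips, eligible: A, B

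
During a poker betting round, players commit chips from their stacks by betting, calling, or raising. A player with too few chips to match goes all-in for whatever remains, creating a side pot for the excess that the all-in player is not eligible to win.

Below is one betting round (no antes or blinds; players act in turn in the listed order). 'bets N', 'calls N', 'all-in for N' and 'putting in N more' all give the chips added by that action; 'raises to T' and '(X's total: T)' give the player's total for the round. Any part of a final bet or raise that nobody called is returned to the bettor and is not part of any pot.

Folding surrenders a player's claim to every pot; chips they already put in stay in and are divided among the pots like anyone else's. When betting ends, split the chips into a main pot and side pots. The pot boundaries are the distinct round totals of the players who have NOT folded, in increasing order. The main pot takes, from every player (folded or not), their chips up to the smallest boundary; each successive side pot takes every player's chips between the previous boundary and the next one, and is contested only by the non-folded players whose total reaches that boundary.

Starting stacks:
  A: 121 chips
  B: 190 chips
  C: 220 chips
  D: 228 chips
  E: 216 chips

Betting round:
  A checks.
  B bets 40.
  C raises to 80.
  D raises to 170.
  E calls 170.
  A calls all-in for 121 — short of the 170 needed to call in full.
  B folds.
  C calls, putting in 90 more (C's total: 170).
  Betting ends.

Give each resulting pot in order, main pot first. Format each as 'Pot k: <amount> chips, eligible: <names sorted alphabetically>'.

Contributions: A=121, B=40, C=170, D=170, E=170
Folded: B
Pot levels (distinct totals of non-folded players): 121, 170
Layer 1-121: A 121 + B 40 + C 121 + D 121 + E 121 = 524 chips; eligible A, C, D, E
Layer 122-170: 49 each from C, D, E = 49*3 = 147 chips; eligible C, D, E

Pot 1: 524 chips, eligible: A, C, D, E
Pot 2: 147 chips, eligible: C, D, E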